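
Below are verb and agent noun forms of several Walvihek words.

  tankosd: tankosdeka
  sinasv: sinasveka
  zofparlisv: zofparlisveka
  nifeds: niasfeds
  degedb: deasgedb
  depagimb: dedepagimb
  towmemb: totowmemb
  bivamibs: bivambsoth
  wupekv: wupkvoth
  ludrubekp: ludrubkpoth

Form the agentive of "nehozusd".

nehozusdeka

degedb and depagimb both end in -b yet inflect differently (deasgedb, dedepagimb), so the final letter is not what conditions the rule; the second-to-last letter is.
"nehozusd" has second-to-last letter 's'. The stems whose second-to-last letter is 's' (tankosd → tankosdeka, sinasv → sinasveka, zofparlisv → zofparlisveka) add -eka.
So nehozusd → nehozusdeka.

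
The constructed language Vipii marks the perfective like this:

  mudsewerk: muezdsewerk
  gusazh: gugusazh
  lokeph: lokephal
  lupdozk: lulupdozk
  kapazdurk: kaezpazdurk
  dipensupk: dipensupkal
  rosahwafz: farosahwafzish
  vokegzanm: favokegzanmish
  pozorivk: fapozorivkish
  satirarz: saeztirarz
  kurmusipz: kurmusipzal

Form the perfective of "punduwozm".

pupunduwozm

"punduwozm" has second-to-last letter 'z'. The stems whose second-to-last letter is 'z' (gusazh → gugusazh, lupdozk → lulupdozk) repeat the first consonant+vowel as a prefix.
So punduwozm → pupunduwozm.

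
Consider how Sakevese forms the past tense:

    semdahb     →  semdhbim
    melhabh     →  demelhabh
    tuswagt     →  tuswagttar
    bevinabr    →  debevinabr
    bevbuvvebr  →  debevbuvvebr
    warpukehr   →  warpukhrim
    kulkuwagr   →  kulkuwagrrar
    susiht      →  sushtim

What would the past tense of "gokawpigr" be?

warpukehr and bevbuvvebr both end in -r yet inflect differently (warpukhrim, debevbuvvebr), so the final letter is not what conditions the rule; the second-to-last letter is.
"gokawpigr" has second-to-last letter 'g'. The stems whose second-to-last letter is 'g' (kulkuwagr → kulkuwagrrar, tuswagt → tuswagttar) double the final consonant and add -ar.
The other patterns: stems whose second-to-last letter is 'h' delete the last vowel and add -im; stems whose second-to-last letter is 'b' add the prefix de-.
So gokawpigr → gokawpigrrar.

gokawpigrrar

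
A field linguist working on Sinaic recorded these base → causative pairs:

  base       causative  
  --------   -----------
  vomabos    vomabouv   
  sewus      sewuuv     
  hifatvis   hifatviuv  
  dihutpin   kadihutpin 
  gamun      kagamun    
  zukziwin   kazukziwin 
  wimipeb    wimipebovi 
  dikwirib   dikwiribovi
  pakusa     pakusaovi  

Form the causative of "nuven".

hifatvis and dihutpin both have last vowel 'i' yet inflect differently (hifatviuv, kadihutpin), so the last vowel is not what conditions the rule; the final letter is.
"nuven" ends in -n. The stems ending in -n (dihutpin → kadihutpin, gamun → kagamun, zukziwin → kazukziwin) add the prefix ka-.
The other patterns: stems ending in -s drop the final letter and add -uv; stems ending in -a or -b add -ovi.
So nuven → kanuven.

kanuven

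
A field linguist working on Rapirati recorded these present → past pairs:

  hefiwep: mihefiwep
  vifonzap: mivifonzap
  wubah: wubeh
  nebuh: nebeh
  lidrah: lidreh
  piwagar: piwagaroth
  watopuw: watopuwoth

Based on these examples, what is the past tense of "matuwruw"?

vifonzap and wubah both have last vowel 'a' yet inflect differently (mivifonzap, wubeh), so the last vowel is not what conditions the rule; the final letter is.
"matuwruw" ends in -w. The one such stem in the data (watopuw → watopuwoth) adds -oth, so the same rule applies.
The other patterns: stems ending in -p add the prefix mi-; stems ending in -h change the last vowel to 'e'.
So matuwruw → matuwruwoth.

matuwruwoth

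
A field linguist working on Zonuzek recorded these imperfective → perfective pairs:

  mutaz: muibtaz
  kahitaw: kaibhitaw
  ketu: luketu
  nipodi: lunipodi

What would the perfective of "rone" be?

kahitaw and ketu both begin with k- yet inflect differently (kaibhitaw, luketu), so the first letter is not what conditions the rule; whether the stem ends in a vowel or a consonant is.
"rone" ends in a vowel. The stems ending in a vowel (ketu → luketu, nipodi → lunipodi) add the prefix lu-.
So rone → lurone.

lurone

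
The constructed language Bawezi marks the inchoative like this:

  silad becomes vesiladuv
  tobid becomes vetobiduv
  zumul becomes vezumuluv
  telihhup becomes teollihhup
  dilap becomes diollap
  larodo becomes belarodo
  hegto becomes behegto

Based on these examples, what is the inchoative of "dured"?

zumul and telihhup both have last vowel 'u' yet inflect differently (vezumuluv, teollihhup), so the last vowel is not what conditions the rule; the final letter is.
"dured" ends in -d. The stems ending in -d (silad → vesiladuv, tobid → vetobiduv) add ve- … -uv around the stem.
So dured → vedureduv.

vedureduv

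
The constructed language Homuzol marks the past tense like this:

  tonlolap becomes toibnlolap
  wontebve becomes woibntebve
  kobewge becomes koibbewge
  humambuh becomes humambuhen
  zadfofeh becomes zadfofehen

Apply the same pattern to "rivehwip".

riibvehwip

wontebve and zadfofeh both have last vowel 'e' yet inflect differently (woibntebve, zadfofehen), so the last vowel is not what conditions the rule; the final letter is.
"rivehwip" ends in -p. The one such stem in the data (tonlolap → toibnlolap) inserts -ib- after the first vowel (as do wontebve, kobewge), so the same rule applies.
So rivehwip → riibvehwip.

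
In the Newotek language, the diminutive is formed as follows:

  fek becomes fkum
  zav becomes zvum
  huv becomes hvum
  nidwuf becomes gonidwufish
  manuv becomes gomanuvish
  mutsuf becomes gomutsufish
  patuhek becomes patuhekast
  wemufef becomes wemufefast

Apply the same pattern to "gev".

zav and manuv both end in -v yet inflect differently (zvum, gomanuvish), so the final letter is not what conditions the rule; the number of vowels is.
"gev" has 1 vowel. The stems with 1 vowel (fek → fkum, zav → zvum, huv → hvum) delete the last vowel and add -um.
So gev → gvum.

gvum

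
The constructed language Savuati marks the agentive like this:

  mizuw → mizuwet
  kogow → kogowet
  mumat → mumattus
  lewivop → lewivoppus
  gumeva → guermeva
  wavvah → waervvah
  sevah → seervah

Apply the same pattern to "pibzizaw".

"pibzizaw" ends in -w. The stems ending in -w (mizuw → mizuwet, kogow → kogowet) add -et.
So pibzizaw → pibzizawet.

pibzizawet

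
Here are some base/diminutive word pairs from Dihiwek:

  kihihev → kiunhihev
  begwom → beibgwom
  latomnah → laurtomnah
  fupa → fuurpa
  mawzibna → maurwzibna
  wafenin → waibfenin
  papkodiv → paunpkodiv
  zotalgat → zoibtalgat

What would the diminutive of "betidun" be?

beibtidun

fupa and zotalgat both have last vowel 'a' yet inflect differently (fuurpa, zoibtalgat), so the last vowel is not what conditions the rule; the final letter is.
"betidun" ends in -n. The one such stem in the data (wafenin → waibfenin) inserts -ib- after the first vowel (as do begwom, zotalgat), so the same rule applies.
So betidun → beibtidun.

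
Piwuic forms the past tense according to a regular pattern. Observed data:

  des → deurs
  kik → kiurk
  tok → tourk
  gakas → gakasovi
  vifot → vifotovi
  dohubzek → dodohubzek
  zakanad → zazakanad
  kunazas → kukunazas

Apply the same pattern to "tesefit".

des and gakas both end in -s yet inflect differently (deurs, gakasovi), so the final letter is not what conditions the rule; the number of vowels is.
"tesefit" has 3 vowels. The stems with 3 vowels (dohubzek → dodohubzek, zakanad → zazakanad, kunazas → kukunazas) repeat the first consonant+vowel as a prefix.
So tesefit → tetesefit.

tetesefit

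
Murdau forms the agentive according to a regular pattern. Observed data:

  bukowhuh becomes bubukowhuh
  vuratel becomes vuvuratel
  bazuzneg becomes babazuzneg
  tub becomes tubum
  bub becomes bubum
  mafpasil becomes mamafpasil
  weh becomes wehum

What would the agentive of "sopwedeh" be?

weh and bukowhuh both end in -h yet inflect differently (wehum, bubukowhuh), so the final letter is not what conditions the rule; the number of vowels is.
"sopwedeh" has 3 vowels. The stems with 3 vowels (vuratel → vuvuratel, mafpasil → mamafpasil, bazuzneg → babazuzneg) repeat the first consonant+vowel as a prefix.
So sopwedeh → sosopwedeh.

sosopwedeh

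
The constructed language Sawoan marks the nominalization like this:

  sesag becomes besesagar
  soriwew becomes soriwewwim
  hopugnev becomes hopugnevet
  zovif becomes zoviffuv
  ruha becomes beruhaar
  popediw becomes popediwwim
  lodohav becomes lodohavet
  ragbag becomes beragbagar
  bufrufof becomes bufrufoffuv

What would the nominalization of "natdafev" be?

"natdafev" ends in -v. The stems ending in -v (hopugnev → hopugnevet, lodohav → lodohavet) add -et.
So natdafev → natdafevet.

natdafevet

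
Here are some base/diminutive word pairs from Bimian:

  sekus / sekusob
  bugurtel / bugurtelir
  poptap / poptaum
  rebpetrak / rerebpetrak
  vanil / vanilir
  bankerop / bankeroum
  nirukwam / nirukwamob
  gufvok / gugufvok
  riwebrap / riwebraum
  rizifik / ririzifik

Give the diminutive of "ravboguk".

raravboguk

vanil and rizifik both have last vowel 'i' yet inflect differently (vanilir, ririzifik), so the last vowel is not what conditions the rule; the final letter is.
"ravboguk" ends in -k. The stems ending in -k (rebpetrak → rerebpetrak, gufvok → gugufvok, rizifik → ririzifik) repeat the first consonant+vowel as a prefix.
So ravboguk → raravboguk.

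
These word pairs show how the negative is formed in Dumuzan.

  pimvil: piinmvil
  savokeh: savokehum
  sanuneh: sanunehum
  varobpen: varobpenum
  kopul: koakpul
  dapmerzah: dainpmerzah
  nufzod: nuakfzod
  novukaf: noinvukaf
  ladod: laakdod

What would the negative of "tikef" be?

tikefum

sanuneh and dapmerzah both end in -h yet inflect differently (sanunehum, dainpmerzah), so the final letter is not what conditions the rule; the last vowel is.
"tikef" has last vowel 'e'. The stems whose last vowel is 'e' (varobpen → varobpenum, sanuneh → sanunehum, savokeh → savokehum) add -um.
The other patterns: stems whose last vowel is 'o' or 'u' insert -ak- after the first vowel; stems whose last vowel is 'a' or 'i' insert -in- after the first vowel.
So tikef → tikefum.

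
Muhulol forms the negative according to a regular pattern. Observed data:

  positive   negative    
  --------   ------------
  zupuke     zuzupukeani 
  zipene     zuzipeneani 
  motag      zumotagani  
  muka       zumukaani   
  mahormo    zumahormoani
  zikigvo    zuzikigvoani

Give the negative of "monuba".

Every pair shown (zupuke → zuzupukeani, zipene → zuzipeneani, motag → zumotagani, …) follows the same rule: add zu- … -ani around the stem.
So monuba → zumonubaani.

zumonubaani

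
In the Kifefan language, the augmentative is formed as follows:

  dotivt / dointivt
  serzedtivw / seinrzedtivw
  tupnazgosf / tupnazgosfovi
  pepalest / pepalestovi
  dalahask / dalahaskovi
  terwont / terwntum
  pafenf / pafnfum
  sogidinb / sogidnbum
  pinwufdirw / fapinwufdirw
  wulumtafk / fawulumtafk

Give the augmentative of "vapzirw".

dotivt and pepalest both end in -t yet inflect differently (dointivt, pepalestovi), so the final letter is not what conditions the rule; the second-to-last letter is.
"vapzirw" has second-to-last letter 'r'. The one such stem in the data (pinwufdirw → fapinwufdirw) adds the prefix fa-, so the same rule applies.
So vapzirw → favapzirw.

favapzirw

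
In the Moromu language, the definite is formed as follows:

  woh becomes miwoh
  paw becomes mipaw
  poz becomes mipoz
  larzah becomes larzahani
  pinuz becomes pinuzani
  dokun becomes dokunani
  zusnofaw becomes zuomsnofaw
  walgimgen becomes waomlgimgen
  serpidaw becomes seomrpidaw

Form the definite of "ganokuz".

woh and larzah both end in -h yet inflect differently (miwoh, larzahani), so the final letter is not what conditions the rule; the number of vowels is.
"ganokuz" has 3 vowels. The stems with 3 vowels (zusnofaw → zuomsnofaw, walgimgen → waomlgimgen, serpidaw → seomrpidaw) insert -om- after the first vowel.
So ganokuz → gaomnokuz.

gaomnokuz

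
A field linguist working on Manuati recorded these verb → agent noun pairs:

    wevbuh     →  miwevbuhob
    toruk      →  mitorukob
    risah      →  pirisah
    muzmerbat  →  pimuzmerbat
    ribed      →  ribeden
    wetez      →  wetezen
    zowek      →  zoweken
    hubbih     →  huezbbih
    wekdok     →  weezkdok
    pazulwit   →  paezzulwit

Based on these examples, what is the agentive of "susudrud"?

"susudrud" has last vowel 'u'. The stems whose last vowel is 'u' (wevbuh → miwevbuhob, toruk → mitorukob) add mi- … -ob around the stem.
So susudrud → misusudrudob.

misusudrudob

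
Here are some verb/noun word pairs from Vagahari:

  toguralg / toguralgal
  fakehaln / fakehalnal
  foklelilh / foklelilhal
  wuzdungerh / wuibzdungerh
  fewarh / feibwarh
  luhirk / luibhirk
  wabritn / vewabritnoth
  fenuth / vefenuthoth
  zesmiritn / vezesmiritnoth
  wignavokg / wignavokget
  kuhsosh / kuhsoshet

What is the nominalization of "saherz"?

"saherz" has second-to-last letter 'r'. The stems whose second-to-last letter is 'r' (wuzdungerh → wuibzdungerh, fewarh → feibwarh, luhirk → luibhirk) insert -ib- after the first vowel.
The other patterns: stems whose second-to-last letter is 'l' add -al; stems whose second-to-last letter is 't' add ve- … -oth around the stem; stems whose second-to-last letter is 'k' or 's' add -et.
So saherz → saibherz.

saibherz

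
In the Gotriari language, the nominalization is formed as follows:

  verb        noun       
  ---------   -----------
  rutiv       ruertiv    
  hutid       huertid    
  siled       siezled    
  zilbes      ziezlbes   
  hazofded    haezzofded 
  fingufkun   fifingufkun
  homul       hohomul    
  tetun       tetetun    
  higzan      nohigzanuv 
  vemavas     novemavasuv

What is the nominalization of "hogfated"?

hutid and siled both end in -d yet inflect differently (huertid, siezled), so the final letter is not what conditions the rule; the last vowel is.
"hogfated" has last vowel 'e'. The stems whose last vowel is 'e' (siled → siezled, zilbes → ziezlbes, hazofded → haezzofded) insert -ez- after the first vowel.
The other patterns: stems whose last vowel is 'i' insert -er- after the first vowel; stems whose last vowel is 'u' repeat the first consonant+vowel as a prefix; stems whose last vowel is 'a' add no- … -uv around the stem.
So hogfated → hoezgfated.

hoezgfated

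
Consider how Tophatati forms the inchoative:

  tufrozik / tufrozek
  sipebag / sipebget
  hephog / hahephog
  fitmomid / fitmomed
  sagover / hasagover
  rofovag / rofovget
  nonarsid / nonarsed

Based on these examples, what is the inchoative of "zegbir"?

"zegbir" has last vowel 'i'. The stems whose last vowel is 'i' (fitmomid → fitmomed, tufrozik → tufrozek, nonarsid → nonarsed) change the last vowel to 'e'.
So zegbir → zegber.

zegber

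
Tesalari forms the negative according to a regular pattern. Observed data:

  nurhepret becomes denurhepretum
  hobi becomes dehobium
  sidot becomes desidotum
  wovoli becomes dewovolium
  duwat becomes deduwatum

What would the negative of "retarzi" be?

deretarzium

Every pair shown (nurhepret → denurhepretum, hobi → dehobium, sidot → desidotum, …) follows the same rule: add de- … -um around the stem.
So retarzi → deretarzium.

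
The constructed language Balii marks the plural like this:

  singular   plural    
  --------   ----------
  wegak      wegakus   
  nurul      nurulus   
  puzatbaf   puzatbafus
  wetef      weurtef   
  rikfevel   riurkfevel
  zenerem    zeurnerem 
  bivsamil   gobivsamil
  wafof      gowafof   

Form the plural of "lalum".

lalumus

"lalum" has last vowel 'u'. The one such stem in the data (nurul → nurulus) adds -us, so the same rule applies.
So lalum → lalumus.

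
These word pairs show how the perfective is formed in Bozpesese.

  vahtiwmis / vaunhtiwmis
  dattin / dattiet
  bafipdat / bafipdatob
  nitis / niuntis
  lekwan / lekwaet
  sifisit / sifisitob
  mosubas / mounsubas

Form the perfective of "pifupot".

pifupotob

dattin and vahtiwmis both have last vowel 'i' yet inflect differently (dattiet, vaunhtiwmis), so the last vowel is not what conditions the rule; the final letter is.
"pifupot" ends in -t. The stems ending in -t (sifisit → sifisitob, bafipdat → bafipdatob) add -ob.
So pifupot → pifupotob.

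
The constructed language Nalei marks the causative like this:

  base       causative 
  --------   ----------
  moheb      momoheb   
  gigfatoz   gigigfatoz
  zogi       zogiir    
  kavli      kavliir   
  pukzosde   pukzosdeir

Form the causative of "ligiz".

liligiz

moheb and pukzosde both have last vowel 'e' yet inflect differently (momoheb, pukzosdeir), so the last vowel is not what conditions the rule; whether the stem ends in a vowel or a consonant is.
"ligiz" ends in a consonant. The stems ending in a consonant (moheb → momoheb, gigfatoz → gigigfatoz) repeat the first consonant+vowel as a prefix.
So ligiz → liligiz.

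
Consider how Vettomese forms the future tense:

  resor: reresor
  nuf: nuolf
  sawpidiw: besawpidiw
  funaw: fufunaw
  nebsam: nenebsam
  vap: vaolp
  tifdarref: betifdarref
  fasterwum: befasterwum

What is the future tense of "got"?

nuf and tifdarref both end in -f yet inflect differently (nuolf, betifdarref), so the final letter is not what conditions the rule; the number of vowels is.
"got" has 1 vowel. The stems with 1 vowel (vap → vaolp, nuf → nuolf) insert -ol- after the first vowel.
So got → goolt.

goolt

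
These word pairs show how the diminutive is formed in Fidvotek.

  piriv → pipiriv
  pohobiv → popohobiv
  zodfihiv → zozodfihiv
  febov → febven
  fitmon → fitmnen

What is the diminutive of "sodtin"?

sosodtin

piriv and febov both end in -v yet inflect differently (pipiriv, febven), so the final letter is not what conditions the rule; the last vowel is.
"sodtin" has last vowel 'i'. The stems whose last vowel is 'i' (piriv → pipiriv, pohobiv → popohobiv, zodfihiv → zozodfihiv) repeat the first consonant+vowel as a prefix.
So sodtin → sosodtin.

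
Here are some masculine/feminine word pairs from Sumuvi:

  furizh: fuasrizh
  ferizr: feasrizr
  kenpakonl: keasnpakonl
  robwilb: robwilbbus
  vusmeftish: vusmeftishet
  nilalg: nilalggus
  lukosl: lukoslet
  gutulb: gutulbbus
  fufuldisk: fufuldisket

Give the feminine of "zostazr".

vusmeftish and furizh both end in -h yet inflect differently (vusmeftishet, fuasrizh), so the final letter is not what conditions the rule; the second-to-last letter is.
"zostazr" has second-to-last letter 'z'. The stems whose second-to-last letter is 'z' (furizh → fuasrizh, ferizr → feasrizr) insert -as- after the first vowel.
So zostazr → zoasstazr.

zoasstazr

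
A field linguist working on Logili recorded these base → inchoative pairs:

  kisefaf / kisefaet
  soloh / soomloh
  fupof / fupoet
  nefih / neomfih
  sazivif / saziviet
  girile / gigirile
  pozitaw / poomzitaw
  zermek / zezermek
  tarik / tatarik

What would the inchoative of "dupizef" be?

sazivif and tarik both have last vowel 'i' yet inflect differently (saziviet, tatarik), so the last vowel is not what conditions the rule; the final letter is.
"dupizef" ends in -f. The stems ending in -f (kisefaf → kisefaet, fupof → fupoet, sazivif → saziviet) drop the final letter and add -et.
The other patterns: stems ending in -e or -k repeat the first consonant+vowel as a prefix; stems ending in -h or -w insert -om- after the first vowel.
So dupizef → dupizeet.

dupizeet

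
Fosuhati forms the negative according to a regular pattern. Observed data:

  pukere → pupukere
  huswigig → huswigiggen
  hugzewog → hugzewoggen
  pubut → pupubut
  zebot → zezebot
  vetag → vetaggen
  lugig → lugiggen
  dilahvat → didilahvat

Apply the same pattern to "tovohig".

tovohiggen

"tovohig" ends in -g. The stems ending in -g (huswigig → huswigiggen, hugzewog → hugzewoggen, vetag → vetaggen) double the final consonant and add -en.
The other pattern: stems ending in -e or -t repeat the first consonant+vowel as a prefix.
So tovohig → tovohiggen.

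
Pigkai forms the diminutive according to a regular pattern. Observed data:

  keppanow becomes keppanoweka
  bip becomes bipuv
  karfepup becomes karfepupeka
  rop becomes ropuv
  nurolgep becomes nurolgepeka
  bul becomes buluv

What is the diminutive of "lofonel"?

bip and nurolgep both end in -p yet inflect differently (bipuv, nurolgepeka), so the final letter is not what conditions the rule; the number of vowels is.
"lofonel" has 3 vowels. The stems with 3 vowels (keppanow → keppanoweka, nurolgep → nurolgepeka, karfepup → karfepupeka) add -eka.
The other pattern: stems with 1 vowel add -uv.
So lofonel → lofoneleka.

lofoneleka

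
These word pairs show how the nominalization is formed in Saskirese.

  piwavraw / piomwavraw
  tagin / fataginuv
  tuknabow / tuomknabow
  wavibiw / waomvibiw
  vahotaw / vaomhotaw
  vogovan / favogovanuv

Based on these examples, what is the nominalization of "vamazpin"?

wavibiw and tagin both have last vowel 'i' yet inflect differently (waomvibiw, fataginuv), so the last vowel is not what conditions the rule; the final letter is.
"vamazpin" ends in -n. The stems ending in -n (tagin → fataginuv, vogovan → favogovanuv) add fa- … -uv around the stem.
So vamazpin → favamazpinuv.

favamazpinuv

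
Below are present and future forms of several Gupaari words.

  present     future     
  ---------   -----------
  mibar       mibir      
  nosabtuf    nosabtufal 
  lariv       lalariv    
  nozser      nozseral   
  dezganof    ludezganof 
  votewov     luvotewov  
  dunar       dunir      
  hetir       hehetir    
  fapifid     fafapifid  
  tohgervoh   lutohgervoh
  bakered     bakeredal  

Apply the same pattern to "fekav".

mibar and hetir both end in -r yet inflect differently (mibir, hehetir), so the final letter is not what conditions the rule; the last vowel is.
"fekav" has last vowel 'a'. The stems whose last vowel is 'a' (mibar → mibir, dunar → dunir) change the last vowel to 'i'.
So fekav → fekiv.

fekiv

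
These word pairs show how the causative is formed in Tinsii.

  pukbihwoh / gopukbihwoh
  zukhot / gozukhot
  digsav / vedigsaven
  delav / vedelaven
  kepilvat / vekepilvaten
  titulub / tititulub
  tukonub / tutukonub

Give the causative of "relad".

zukhot and kepilvat both end in -t yet inflect differently (gozukhot, vekepilvaten), so the final letter is not what conditions the rule; the last vowel is.
"relad" has last vowel 'a'. The stems whose last vowel is 'a' (digsav → vedigsaven, delav → vedelaven, kepilvat → vekepilvaten) add ve- … -en around the stem.
So relad → vereladen.

vereladen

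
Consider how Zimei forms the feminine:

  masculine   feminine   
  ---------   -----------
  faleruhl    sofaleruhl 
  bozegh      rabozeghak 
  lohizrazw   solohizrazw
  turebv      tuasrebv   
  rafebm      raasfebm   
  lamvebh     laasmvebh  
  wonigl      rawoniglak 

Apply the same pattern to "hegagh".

"hegagh" has second-to-last letter 'g'. The stems whose second-to-last letter is 'g' (bozegh → rabozeghak, wonigl → rawoniglak) add ra- … -ak around the stem.
So hegagh → rahegaghak.

rahegaghak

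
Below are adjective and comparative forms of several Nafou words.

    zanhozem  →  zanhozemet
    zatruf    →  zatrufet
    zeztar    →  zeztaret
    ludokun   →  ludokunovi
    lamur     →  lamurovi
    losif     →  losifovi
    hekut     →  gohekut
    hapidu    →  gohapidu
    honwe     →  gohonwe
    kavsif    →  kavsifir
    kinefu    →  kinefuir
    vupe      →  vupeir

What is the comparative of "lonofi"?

zeztar and lamur both end in -r yet inflect differently (zeztaret, lamurovi), so the final letter is not what conditions the rule; the first letter is.
"lonofi" begins with l-. The stems beginning with l- (ludokun → ludokunovi, lamur → lamurovi, losif → losifovi) add -ovi.
So lonofi → lonofiovi.

lonofiovi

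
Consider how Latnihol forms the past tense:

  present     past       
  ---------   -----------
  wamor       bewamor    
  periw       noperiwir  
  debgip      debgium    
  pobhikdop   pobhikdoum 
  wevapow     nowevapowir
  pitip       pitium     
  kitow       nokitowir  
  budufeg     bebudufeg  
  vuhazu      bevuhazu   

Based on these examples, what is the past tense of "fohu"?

"fohu" ends in -u. The one such stem in the data (vuhazu → bevuhazu) adds the prefix be-, so the same rule applies.
So fohu → befohu.

befohu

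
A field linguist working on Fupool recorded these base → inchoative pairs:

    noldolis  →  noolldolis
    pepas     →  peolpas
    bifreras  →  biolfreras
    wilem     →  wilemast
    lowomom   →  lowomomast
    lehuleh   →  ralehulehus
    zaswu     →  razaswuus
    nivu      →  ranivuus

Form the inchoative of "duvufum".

duvufumast

wilem and lehuleh both have last vowel 'e' yet inflect differently (wilemast, ralehulehus), so the last vowel is not what conditions the rule; the final letter is.
"duvufum" ends in -m. The stems ending in -m (wilem → wilemast, lowomom → lowomomast) add -ast.
So duvufum → duvufumast.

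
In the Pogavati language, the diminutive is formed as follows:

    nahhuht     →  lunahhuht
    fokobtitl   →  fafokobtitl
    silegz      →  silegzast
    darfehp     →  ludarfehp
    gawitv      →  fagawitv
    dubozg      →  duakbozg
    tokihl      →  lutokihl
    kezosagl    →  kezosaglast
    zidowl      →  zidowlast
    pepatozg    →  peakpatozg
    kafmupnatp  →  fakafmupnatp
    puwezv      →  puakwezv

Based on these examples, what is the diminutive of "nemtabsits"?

"nemtabsits" has second-to-last letter 't'. The stems whose second-to-last letter is 't' (fokobtitl → fafokobtitl, kafmupnatp → fakafmupnatp, gawitv → fagawitv) add the prefix fa-.
So nemtabsits → fanemtabsits.

fanemtabsits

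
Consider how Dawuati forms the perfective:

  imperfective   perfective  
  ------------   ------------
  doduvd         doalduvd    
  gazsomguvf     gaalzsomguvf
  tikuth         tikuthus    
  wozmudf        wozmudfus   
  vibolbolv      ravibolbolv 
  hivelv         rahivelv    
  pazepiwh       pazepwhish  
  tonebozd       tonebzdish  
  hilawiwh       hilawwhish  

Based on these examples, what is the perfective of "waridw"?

"waridw" has second-to-last letter 'd'. The one such stem in the data (wozmudf → wozmudfus) adds -us, so the same rule applies.
The other patterns: stems whose second-to-last letter is 'v' insert -al- after the first vowel; stems whose second-to-last letter is 'l' add the prefix ra-; stems whose second-to-last letter is 'w' or 'z' delete the last vowel and add -ish.
So waridw → waridwus.

waridwus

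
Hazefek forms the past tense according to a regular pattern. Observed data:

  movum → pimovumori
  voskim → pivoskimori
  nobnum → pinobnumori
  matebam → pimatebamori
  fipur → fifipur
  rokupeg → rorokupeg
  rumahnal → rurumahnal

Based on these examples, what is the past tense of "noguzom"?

pinoguzomori

movum and fipur both have last vowel 'u' yet inflect differently (pimovumori, fifipur), so the last vowel is not what conditions the rule; the final letter is.
"noguzom" ends in -m. The stems ending in -m (movum → pimovumori, voskim → pivoskimori, nobnum → pinobnumori) add pi- … -ori around the stem.
The other pattern: stems ending in -g, -l or -r repeat the first consonant+vowel as a prefix.
So noguzom → pinoguzomori.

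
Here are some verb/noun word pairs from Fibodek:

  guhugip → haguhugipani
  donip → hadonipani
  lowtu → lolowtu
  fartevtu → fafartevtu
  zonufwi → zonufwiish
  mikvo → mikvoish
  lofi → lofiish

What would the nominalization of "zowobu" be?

zozowobu

"zowobu" ends in -u. The stems ending in -u (lowtu → lolowtu, fartevtu → fafartevtu) repeat the first consonant+vowel as a prefix.
The other patterns: stems ending in -p add ha- … -ani around the stem; stems ending in -i or -o add -ish.
So zowobu → zozowobu.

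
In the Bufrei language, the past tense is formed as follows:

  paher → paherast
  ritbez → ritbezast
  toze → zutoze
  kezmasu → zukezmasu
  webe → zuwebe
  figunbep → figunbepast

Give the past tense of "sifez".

sifezast

webe and ritbez both have last vowel 'e' yet inflect differently (zuwebe, ritbezast), so the last vowel is not what conditions the rule; whether the stem ends in a vowel or a consonant is.
"sifez" ends in a consonant. The stems ending in a consonant (ritbez → ritbezast, figunbep → figunbepast, paher → paherast) add -ast.
The other pattern: stems ending in a vowel add the prefix zu-.
So sifez → sifezast.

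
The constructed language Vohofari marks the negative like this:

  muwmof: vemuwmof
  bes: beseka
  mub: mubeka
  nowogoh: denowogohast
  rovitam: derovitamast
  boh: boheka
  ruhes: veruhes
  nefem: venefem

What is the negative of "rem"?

remeka

bes and ruhes both end in -s yet inflect differently (beseka, veruhes), so the final letter is not what conditions the rule; the number of vowels is.
"rem" has 1 vowel. The stems with 1 vowel (bes → beseka, boh → boheka, mub → mubeka) add -eka.
The other patterns: stems with 2 vowels add the prefix ve-; stems with 3 vowels add de- … -ast around the stem.
So rem → remeka.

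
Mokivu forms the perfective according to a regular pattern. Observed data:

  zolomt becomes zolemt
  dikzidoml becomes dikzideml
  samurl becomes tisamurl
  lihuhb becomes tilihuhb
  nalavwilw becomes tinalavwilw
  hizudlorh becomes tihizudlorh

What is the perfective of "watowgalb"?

tiwatowgalb

dikzidoml and samurl both end in -l yet inflect differently (dikzideml, tisamurl), so the final letter is not what conditions the rule; the second-to-last letter is.
"watowgalb" has second-to-last letter 'l'. The one such stem in the data (nalavwilw → tinalavwilw) adds the prefix ti-, so the same rule applies.
The other pattern: stems whose second-to-last letter is 'm' change the last vowel to 'e'.
So watowgalb → tiwatowgalb.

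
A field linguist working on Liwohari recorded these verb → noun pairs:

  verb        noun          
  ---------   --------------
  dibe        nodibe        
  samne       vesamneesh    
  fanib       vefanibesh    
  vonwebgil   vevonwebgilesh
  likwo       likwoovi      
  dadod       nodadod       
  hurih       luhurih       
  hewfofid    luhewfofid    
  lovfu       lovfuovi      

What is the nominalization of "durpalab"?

nodurpalab

dadod and hewfofid both end in -d yet inflect differently (nodadod, luhewfofid), so the final letter is not what conditions the rule; the first letter is.
"durpalab" begins with d-. The stems beginning with d- (dibe → nodibe, dadod → nodadod) add the prefix no-.
The other patterns: stems beginning with l- add -ovi; stems beginning with h- add the prefix lu-; stems beginning with f-, s- or v- add ve- … -esh around the stem.
So durpalab → nodurpalab.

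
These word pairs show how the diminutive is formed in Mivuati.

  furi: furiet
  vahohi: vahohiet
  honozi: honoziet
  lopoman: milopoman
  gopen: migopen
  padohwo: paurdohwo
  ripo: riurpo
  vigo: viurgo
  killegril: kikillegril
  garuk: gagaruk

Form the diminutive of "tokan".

mitokan

furi and killegril both have last vowel 'i' yet inflect differently (furiet, kikillegril), so the last vowel is not what conditions the rule; the final letter is.
"tokan" ends in -n. The stems ending in -n (lopoman → milopoman, gopen → migopen) add the prefix mi-.
The other patterns: stems ending in -i add -et; stems ending in -o insert -ur- after the first vowel; stems ending in -k or -l repeat the first consonant+vowel as a prefix.
So tokan → mitokan.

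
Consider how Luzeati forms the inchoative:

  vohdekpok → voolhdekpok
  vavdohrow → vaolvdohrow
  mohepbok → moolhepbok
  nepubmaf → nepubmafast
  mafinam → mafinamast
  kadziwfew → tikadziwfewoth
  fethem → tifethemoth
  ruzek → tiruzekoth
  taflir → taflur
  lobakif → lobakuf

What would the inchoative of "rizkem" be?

vavdohrow and kadziwfew both end in -w yet inflect differently (vaolvdohrow, tikadziwfewoth), so the final letter is not what conditions the rule; the last vowel is.
"rizkem" has last vowel 'e'. The stems whose last vowel is 'e' (kadziwfew → tikadziwfewoth, fethem → tifethemoth, ruzek → tiruzekoth) add ti- … -oth around the stem.
The other patterns: stems whose last vowel is 'o' insert -ol- after the first vowel; stems whose last vowel is 'a' add -ast; stems whose last vowel is 'i' change the last vowel to 'u'.
So rizkem → tirizkemoth.

tirizkemoth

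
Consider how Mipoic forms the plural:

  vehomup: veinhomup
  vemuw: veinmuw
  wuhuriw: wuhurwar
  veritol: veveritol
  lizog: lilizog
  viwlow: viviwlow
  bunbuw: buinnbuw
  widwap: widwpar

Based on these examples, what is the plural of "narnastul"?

viwlow and wuhuriw both end in -w yet inflect differently (viviwlow, wuhurwar), so the final letter is not what conditions the rule; the last vowel is.
"narnastul" has last vowel 'u'. The stems whose last vowel is 'u' (bunbuw → buinnbuw, vemuw → veinmuw, vehomup → veinhomup) insert -in- after the first vowel.
The other patterns: stems whose last vowel is 'o' repeat the first consonant+vowel as a prefix; stems whose last vowel is 'a' or 'i' delete the last vowel and add -ar.
So narnastul → nainrnastul.

nainrnastul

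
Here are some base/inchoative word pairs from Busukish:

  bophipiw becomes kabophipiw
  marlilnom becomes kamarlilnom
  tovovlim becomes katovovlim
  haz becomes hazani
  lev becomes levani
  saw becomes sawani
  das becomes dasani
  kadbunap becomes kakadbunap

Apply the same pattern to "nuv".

bophipiw and saw both end in -w yet inflect differently (kabophipiw, sawani), so the final letter is not what conditions the rule; the number of vowels is.
"nuv" has 1 vowel. The stems with 1 vowel (haz → hazani, lev → levani, saw → sawani) add -ani.
So nuv → nuvani.

nuvani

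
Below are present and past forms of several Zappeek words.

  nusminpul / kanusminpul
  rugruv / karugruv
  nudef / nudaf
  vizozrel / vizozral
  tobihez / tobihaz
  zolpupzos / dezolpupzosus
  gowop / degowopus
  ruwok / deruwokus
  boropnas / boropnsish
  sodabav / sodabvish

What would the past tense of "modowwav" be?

modowwvish

nusminpul and vizozrel both end in -l yet inflect differently (kanusminpul, vizozral), so the final letter is not what conditions the rule; the last vowel is.
"modowwav" has last vowel 'a'. The stems whose last vowel is 'a' (boropnas → boropnsish, sodabav → sodabvish) delete the last vowel and add -ish.
So modowwav → modowwvish.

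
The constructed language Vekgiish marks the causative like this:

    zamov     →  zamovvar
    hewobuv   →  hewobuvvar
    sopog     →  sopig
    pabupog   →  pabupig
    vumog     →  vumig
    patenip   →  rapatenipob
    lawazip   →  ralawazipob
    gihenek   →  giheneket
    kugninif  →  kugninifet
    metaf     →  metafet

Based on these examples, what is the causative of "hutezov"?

"hutezov" ends in -v. The stems ending in -v (zamov → zamovvar, hewobuv → hewobuvvar) double the final consonant and add -ar.
So hutezov → hutezovvar.

hutezovvar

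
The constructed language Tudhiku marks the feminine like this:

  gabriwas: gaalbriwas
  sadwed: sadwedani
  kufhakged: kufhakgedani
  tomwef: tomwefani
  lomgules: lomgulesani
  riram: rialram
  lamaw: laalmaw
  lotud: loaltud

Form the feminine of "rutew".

rutewani

lomgules and gabriwas both end in -s yet inflect differently (lomgulesani, gaalbriwas), so the final letter is not what conditions the rule; the last vowel is.
"rutew" has last vowel 'e'. The stems whose last vowel is 'e' (sadwed → sadwedani, kufhakged → kufhakgedani, lomgules → lomgulesani) add -ani.
So rutew → rutewani.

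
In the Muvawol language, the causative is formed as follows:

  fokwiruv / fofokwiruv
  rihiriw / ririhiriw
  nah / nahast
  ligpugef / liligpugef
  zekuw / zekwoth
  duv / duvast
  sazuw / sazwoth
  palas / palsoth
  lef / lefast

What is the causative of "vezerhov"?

sazuw and rihiriw both end in -w yet inflect differently (sazwoth, ririhiriw), so the final letter is not what conditions the rule; the number of vowels is.
"vezerhov" has 3 vowels. The stems with 3 vowels (rihiriw → ririhiriw, ligpugef → liligpugef, fokwiruv → fofokwiruv) repeat the first consonant+vowel as a prefix.
The other patterns: stems with 1 vowel add -ast; stems with 2 vowels delete the last vowel and add -oth.
So vezerhov → vevezerhov.

vevezerhov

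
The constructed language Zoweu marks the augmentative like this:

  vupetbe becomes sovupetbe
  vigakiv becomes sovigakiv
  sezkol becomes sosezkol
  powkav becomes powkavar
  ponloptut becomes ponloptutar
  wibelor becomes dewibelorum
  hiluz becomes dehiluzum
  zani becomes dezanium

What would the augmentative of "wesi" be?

dewesium

vigakiv and powkav both end in -v yet inflect differently (sovigakiv, powkavar), so the final letter is not what conditions the rule; the first letter is.
"wesi" begins with w-. The one such stem in the data (wibelor → dewibelorum) adds de- … -um around the stem, so the same rule applies.
The other patterns: stems beginning with s- or v- add the prefix so-; stems beginning with p- add -ar.
So wesi → dewesium.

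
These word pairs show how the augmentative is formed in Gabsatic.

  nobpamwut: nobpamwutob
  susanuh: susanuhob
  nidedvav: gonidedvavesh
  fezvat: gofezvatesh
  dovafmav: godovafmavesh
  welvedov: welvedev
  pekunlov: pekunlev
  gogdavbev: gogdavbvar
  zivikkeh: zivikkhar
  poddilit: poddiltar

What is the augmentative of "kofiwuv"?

nobpamwut and fezvat both end in -t yet inflect differently (nobpamwutob, gofezvatesh), so the final letter is not what conditions the rule; the last vowel is.
"kofiwuv" has last vowel 'u'. The stems whose last vowel is 'u' (nobpamwut → nobpamwutob, susanuh → susanuhob) add -ob.
So kofiwuv → kofiwuvob.

kofiwuvob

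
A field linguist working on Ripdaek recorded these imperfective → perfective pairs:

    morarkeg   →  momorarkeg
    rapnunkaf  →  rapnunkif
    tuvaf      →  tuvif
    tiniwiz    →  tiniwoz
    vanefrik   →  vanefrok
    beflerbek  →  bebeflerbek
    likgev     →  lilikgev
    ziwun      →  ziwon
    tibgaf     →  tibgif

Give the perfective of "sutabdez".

beflerbek and vanefrik both end in -k yet inflect differently (bebeflerbek, vanefrok), so the final letter is not what conditions the rule; the last vowel is.
"sutabdez" has last vowel 'e'. The stems whose last vowel is 'e' (morarkeg → momorarkeg, likgev → lilikgev, beflerbek → bebeflerbek) repeat the first consonant+vowel as a prefix.
The other patterns: stems whose last vowel is 'a' change the last vowel to 'i'; stems whose last vowel is 'i' or 'u' change the last vowel to 'o'.
So sutabdez → susutabdez.

susutabdez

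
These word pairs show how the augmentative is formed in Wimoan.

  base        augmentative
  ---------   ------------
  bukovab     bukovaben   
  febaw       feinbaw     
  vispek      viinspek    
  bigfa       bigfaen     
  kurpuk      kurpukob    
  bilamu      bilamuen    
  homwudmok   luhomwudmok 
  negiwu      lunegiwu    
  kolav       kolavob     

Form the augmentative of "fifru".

fiinfru

kurpuk and homwudmok both end in -k yet inflect differently (kurpukob, luhomwudmok), so the final letter is not what conditions the rule; the first letter is.
"fifru" begins with f-. The one such stem in the data (febaw → feinbaw) inserts -in- after the first vowel (as does vispek), so the same rule applies.
So fifru → fiinfru.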